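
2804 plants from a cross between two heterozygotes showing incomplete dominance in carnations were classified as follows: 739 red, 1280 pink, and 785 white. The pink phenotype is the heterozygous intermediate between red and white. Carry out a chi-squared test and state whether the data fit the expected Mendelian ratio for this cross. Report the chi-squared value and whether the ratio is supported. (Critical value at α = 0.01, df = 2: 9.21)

With incomplete dominance, a heterozygote × heterozygote cross gives a 1:2:1 phenotypic ratio.
Expected counts for N = 2804 under a 1:2:1 ratio (total parts = 4):
  red: 2804 × 1/4 = 701
  pink: 2804 × 2/4 = 1402
  white: 2804 × 1/4 = 701
χ² = Σ (O − E)² / E
  red: (739 − 701)² / 701 = 2.0599
  pink: (1280 − 1402)² / 1402 = 10.6163
  white: (785 − 701)² / 701 = 10.0656
χ² = 2.0599 + 10.6163 + 10.0656 = 22.7418 ≈ 22.742
Degrees of freedom = 3 − 1 = 2; critical value at α = 0.01 is 9.21.
Since 22.742 > 9.21, we reject the null hypothesis — the data do not fit the 1:2:1 ratio.

22.742; not consistent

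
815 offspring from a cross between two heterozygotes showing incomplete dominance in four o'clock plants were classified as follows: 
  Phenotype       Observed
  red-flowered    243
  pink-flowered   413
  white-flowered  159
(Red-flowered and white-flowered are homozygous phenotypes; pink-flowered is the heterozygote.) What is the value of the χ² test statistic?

17.464

With incomplete dominance, a heterozygote × heterozygote cross gives a 1:2:1 phenotypic ratio.
Total ratio parts = 4. Expected numbers out of 815:
  red-flowered: 815 × 1/4 = 203.75
  pink-flowered: 815 × 2/4 = 407.5
  white-flowered: 815 × 1/4 = 203.75
χ² = Σ (O − E)² / E
  red-flowered: (243 − 203.75)² / 203.75 = 7.5610
  pink-flowered: (413 − 407.5)² / 407.5 = 0.0742
  white-flowered: (159 − 203.75)² / 203.75 = 9.8285
χ² = 7.5610 + 0.0742 + 9.8285 = 17.4637 ≈ 17.464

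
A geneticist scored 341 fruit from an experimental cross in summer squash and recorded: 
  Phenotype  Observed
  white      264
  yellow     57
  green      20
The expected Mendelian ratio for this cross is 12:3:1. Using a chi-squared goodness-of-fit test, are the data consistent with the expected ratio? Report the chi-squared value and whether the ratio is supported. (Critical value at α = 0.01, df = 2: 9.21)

1.100; consistent

Under the 12:3:1 hypothesis (Σ ratio = 16, N = 341):
  white: 341 × 12/16 = 255.75
  yellow: 341 × 3/16 = 63.9375
  green: 341 × 1/16 = 21.3125
χ² = Σ (O − E)² / E
  white: (264 − 255.75)² / 255.75 = 0.2661
  yellow: (57 − 63.9375)² / 63.9375 = 0.7527
  green: (20 − 21.3125)² / 21.3125 = 0.0808
χ² = 0.2661 + 0.7527 + 0.0808 = 1.0996 ≈ 1.100
Degrees of freedom = 3 − 1 = 2; critical value at α = 0.01 is 9.21.
Since 1.100 < 9.21, we fail to reject the null hypothesis — the data are consistent with the 12:3:1 ratio.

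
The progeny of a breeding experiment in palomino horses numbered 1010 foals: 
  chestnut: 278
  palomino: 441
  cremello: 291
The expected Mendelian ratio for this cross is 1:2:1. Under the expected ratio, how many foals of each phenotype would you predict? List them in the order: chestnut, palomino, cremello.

Expected counts for N = 1010 under a 1:2:1 ratio (total parts = 4):
  chestnut: 1010 × 1/4 = 252.5
  palomino: 1010 × 2/4 = 505
  cremello: 1010 × 1/4 = 252.5

252.5, 505, 252.5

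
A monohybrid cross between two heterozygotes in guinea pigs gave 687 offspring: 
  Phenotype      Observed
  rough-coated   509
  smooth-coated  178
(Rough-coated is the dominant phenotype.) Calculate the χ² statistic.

For a monohybrid cross between heterozygotes with complete dominance, the expected phenotypic ratio is 3:1.
The 3:1 ratio has 4 parts, so with N = 687 the expected counts are:
  rough-coated: 687 × 3/4 = 515.25
  smooth-coated: 687 × 1/4 = 171.75
χ² = Σ (O − E)² / E
  rough-coated: (509 − 515.25)² / 515.25 = 0.0758
  smooth-coated: (178 − 171.75)² / 171.75 = 0.2274
χ² = 0.0758 + 0.2274 = 0.3032 ≈ 0.303

0.303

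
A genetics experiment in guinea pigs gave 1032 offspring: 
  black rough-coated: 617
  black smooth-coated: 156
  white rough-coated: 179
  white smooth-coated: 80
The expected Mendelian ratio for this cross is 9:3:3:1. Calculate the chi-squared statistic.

14.374

Expected counts for N = 1032 under a 9:3:3:1 ratio (total parts = 16):
  black rough-coated: 1032 × 9/16 = 580.5
  black smooth-coated: 1032 × 3/16 = 193.5
  white rough-coated: 1032 × 3/16 = 193.5
  white smooth-coated: 1032 × 1/16 = 64.5
χ² = Σ (O − E)² / E
  black rough-coated: (617 − 580.5)² / 580.5 = 2.2950
  black smooth-coated: (156 − 193.5)² / 193.5 = 7.2674
  white rough-coated: (179 − 193.5)² / 193.5 = 1.0866
  white smooth-coated: (80 − 64.5)² / 64.5 = 3.7248
χ² = 2.2950 + 7.2674 + 1.0866 + 3.7248 = 14.3738 ≈ 14.374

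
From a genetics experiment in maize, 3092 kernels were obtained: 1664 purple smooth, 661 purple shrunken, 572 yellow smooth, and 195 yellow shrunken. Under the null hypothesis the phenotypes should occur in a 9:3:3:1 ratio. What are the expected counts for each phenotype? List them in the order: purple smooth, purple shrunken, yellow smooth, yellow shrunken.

1739.25, 579.75, 579.75, 193.25

Under the 9:3:3:1 hypothesis (Σ ratio = 16, N = 3092):
  purple smooth: 3092 × 9/16 = 1739.25
  purple shrunken: 3092 × 3/16 = 579.75
  yellow smooth: 3092 × 3/16 = 579.75
  yellow shrunken: 3092 × 1/16 = 193.25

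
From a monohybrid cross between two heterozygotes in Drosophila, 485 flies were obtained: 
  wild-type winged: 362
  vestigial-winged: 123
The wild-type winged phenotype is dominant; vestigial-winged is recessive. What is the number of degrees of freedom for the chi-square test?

For a monohybrid cross between heterozygotes with complete dominance, the expected phenotypic ratio is 3:1.
A goodness-of-fit test with 2 phenotype classes has df = 2 − 1 = 1.

1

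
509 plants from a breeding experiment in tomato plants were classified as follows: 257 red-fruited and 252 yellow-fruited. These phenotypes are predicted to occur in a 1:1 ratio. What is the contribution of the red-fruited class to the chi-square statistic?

The 1:1 ratio has 2 parts, so with N = 509 the expected counts are:
  red-fruited: 509 × 1/2 = 254.5
  yellow-fruited: 509 × 1/2 = 254.5
Contribution of red-fruited: (257 − 254.5)² / 254.5 = 0.0246

0.025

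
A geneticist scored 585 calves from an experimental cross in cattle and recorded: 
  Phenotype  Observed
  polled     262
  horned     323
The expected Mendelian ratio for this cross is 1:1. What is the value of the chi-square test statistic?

Under the 1:1 hypothesis (Σ ratio = 2, N = 585):
  polled: 585 × 1/2 = 292.5
  horned: 585 × 1/2 = 292.5
χ² = Σ (O − E)² / E
  polled: (262 − 292.5)² / 292.5 = 3.1803
  horned: (323 − 292.5)² / 292.5 = 3.1803
χ² = 3.1803 + 3.1803 = 6.3606 ≈ 6.361

6.361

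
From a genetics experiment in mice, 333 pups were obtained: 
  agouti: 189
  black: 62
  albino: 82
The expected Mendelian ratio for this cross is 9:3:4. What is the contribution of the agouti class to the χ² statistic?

The 9:3:4 ratio has 16 parts, so with N = 333 the expected counts are:
  agouti: 333 × 9/16 = 187.3125
  black: 333 × 3/16 = 62.4375
  albino: 333 × 4/16 = 83.25
Contribution of agouti: (189 − 187.3125)² / 187.3125 = 0.0152

0.015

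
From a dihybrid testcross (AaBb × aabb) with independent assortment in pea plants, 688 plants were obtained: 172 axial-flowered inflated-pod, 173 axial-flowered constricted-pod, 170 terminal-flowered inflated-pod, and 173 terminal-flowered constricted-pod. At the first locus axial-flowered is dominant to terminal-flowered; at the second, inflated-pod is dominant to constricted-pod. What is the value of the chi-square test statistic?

A dihybrid testcross with independent assortment gives a 1:1:1:1 ratio.
Under the 1:1:1:1 hypothesis (Σ ratio = 4, N = 688):
  axial-flowered inflated-pod: 688 × 1/4 = 172
  axial-flowered constricted-pod: 688 × 1/4 = 172
  terminal-flowered inflated-pod: 688 × 1/4 = 172
  terminal-flowered constricted-pod: 688 × 1/4 = 172
χ² = Σ (O − E)² / E
  axial-flowered inflated-pod: (172 − 172)² / 172 = 0.0000
  axial-flowered constricted-pod: (173 − 172)² / 172 = 0.0058
  terminal-flowered inflated-pod: (170 − 172)² / 172 = 0.0233
  terminal-flowered constricted-pod: (173 − 172)² / 172 = 0.0058
χ² = 0.0000 + 0.0058 + 0.0233 + 0.0058 = 0.0349 ≈ 0.035

0.035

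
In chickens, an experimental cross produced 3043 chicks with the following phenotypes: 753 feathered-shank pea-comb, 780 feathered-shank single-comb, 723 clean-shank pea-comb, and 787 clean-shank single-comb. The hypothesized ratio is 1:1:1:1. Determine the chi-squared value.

Total ratio parts = 4. Expected numbers out of 3043:
  feathered-shank pea-comb: 3043 × 1/4 = 760.75
  feathered-shank single-comb: 3043 × 1/4 = 760.75
  clean-shank pea-comb: 3043 × 1/4 = 760.75
  clean-shank single-comb: 3043 × 1/4 = 760.75
χ² = Σ (O − E)² / E
  feathered-shank pea-comb: (753 − 760.75)² / 760.75 = 0.0790
  feathered-shank single-comb: (780 − 760.75)² / 760.75 = 0.4871
  clean-shank pea-comb: (723 − 760.75)² / 760.75 = 1.8732
  clean-shank single-comb: (787 − 760.75)² / 760.75 = 0.9058
χ² = 0.0790 + 0.4871 + 1.8732 + 0.9058 = 3.3451 ≈ 3.345

3.345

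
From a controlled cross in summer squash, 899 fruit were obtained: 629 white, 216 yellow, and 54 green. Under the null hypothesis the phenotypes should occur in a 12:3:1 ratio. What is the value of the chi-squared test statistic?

16.472

Total ratio parts = 16. Expected numbers out of 899:
  white: 899 × 12/16 = 674.25
  yellow: 899 × 3/16 = 168.5625
  green: 899 × 1/16 = 56.1875
χ² = Σ (O − E)² / E
  white: (629 − 674.25)² / 674.25 = 3.0368
  yellow: (216 − 168.5625)² / 168.5625 = 13.3500
  green: (54 − 56.1875)² / 56.1875 = 0.0852
χ² = 3.0368 + 13.3500 + 0.0852 = 16.472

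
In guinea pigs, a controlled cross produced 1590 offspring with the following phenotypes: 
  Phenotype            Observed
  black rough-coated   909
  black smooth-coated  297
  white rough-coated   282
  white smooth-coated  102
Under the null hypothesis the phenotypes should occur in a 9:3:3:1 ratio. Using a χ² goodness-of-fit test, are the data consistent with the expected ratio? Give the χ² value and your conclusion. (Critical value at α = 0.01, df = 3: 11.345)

1.185; consistent

Expected counts for N = 1590 under a 9:3:3:1 ratio (total parts = 16):
  black rough-coated: 1590 × 9/16 = 894.375
  black smooth-coated: 1590 × 3/16 = 298.125
  white rough-coated: 1590 × 3/16 = 298.125
  white smooth-coated: 1590 × 1/16 = 99.375
χ² = Σ (O − E)² / E
  black rough-coated: (909 − 894.375)² / 894.375 = 0.2392
  black smooth-coated: (297 − 298.125)² / 298.125 = 0.0042
  white rough-coated: (282 − 298.125)² / 298.125 = 0.8722
  white smooth-coated: (102 − 99.375)² / 99.375 = 0.0693
χ² = 0.2392 + 0.0042 + 0.8722 + 0.0693 = 1.1849 ≈ 1.185
Degrees of freedom = 4 − 1 = 3; critical value at α = 0.01 is 11.345.
Since 1.185 < 11.345, we fail to reject the null hypothesis — the data are consistent with the 9:3:3:1 ratio.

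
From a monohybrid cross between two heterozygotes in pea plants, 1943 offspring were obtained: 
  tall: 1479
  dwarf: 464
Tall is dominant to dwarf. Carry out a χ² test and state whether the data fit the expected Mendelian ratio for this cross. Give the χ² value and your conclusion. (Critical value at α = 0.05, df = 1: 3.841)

1.299; consistent

For a monohybrid cross between heterozygotes with complete dominance, the expected phenotypic ratio is 3:1.
Total ratio parts = 4. Expected numbers out of 1943:
  tall: 1943 × 3/4 = 1457.25
  dwarf: 1943 × 1/4 = 485.75
χ² = Σ (O − E)² / E
  tall: (1479 − 1457.25)² / 1457.25 = 0.3246
  dwarf: (464 − 485.75)² / 485.75 = 0.9739
χ² = 0.3246 + 0.9739 = 1.2985 ≈ 1.299
Degrees of freedom = 2 − 1 = 1; critical value at α = 0.05 is 3.841.
Since 1.299 < 3.841, we fail to reject the null hypothesis — the data are consistent with the 3:1 ratio.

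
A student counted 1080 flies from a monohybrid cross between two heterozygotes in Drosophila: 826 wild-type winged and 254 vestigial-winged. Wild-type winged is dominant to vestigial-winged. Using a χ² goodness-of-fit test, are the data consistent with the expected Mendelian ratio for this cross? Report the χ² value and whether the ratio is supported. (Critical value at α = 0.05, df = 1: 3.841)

For a monohybrid cross between heterozygotes with complete dominance, the expected phenotypic ratio is 3:1.
Under the 3:1 hypothesis (Σ ratio = 4, N = 1080):
  wild-type winged: 1080 × 3/4 = 810
  vestigial-winged: 1080 × 1/4 = 270
χ² = Σ (O − E)² / E
  wild-type winged: (826 − 810)² / 810 = 0.3160
  vestigial-winged: (254 − 270)² / 270 = 0.9481
χ² = 0.3160 + 0.9481 = 1.2641 ≈ 1.264
Degrees of freedom = 2 − 1 = 1; critical value at α = 0.05 is 3.841.
Since 1.264 < 3.841, we fail to reject the null hypothesis — the data are consistent with the 3:1 ratio.

1.264; consistent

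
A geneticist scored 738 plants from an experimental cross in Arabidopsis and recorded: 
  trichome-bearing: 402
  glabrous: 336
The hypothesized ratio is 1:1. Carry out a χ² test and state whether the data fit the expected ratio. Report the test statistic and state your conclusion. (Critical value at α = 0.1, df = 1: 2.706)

5.902; not consistent

Total ratio parts = 2. Expected numbers out of 738:
  trichome-bearing: 738 × 1/2 = 369
  glabrous: 738 × 1/2 = 369
χ² = Σ (O − E)² / E
  trichome-bearing: (402 − 369)² / 369 = 2.9512
  glabrous: (336 − 369)² / 369 = 2.9512
χ² = 2.9512 + 2.9512 = 5.9024 ≈ 5.902
Degrees of freedom = 2 − 1 = 1; critical value at α = 0.1 is 2.706.
Since 5.902 > 2.706, we reject the null hypothesis — the data do not fit the 1:1 ratio.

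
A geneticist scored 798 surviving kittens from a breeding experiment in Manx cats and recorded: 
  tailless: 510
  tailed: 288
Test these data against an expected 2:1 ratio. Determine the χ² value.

Expected counts for N = 798 under a 2:1 ratio (total parts = 3):
  tailless: 798 × 2/3 = 532
  tailed: 798 × 1/3 = 266
χ² = Σ (O − E)² / E
  tailless: (510 − 532)² / 532 = 0.9098
  tailed: (288 − 266)² / 266 = 1.8195
χ² = 0.9098 + 1.8195 = 2.7293 ≈ 2.729

2.729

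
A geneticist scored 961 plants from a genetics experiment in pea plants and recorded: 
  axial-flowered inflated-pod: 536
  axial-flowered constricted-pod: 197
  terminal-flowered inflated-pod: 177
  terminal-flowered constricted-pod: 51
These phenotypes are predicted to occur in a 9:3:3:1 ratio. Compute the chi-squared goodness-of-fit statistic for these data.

Expected counts for N = 961 under a 9:3:3:1 ratio (total parts = 16):
  axial-flowered inflated-pod: 961 × 9/16 = 540.5625
  axial-flowered constricted-pod: 961 × 3/16 = 180.1875
  terminal-flowered inflated-pod: 961 × 3/16 = 180.1875
  terminal-flowered constricted-pod: 961 × 1/16 = 60.0625
χ² = Σ (O − E)² / E
  axial-flowered inflated-pod: (536 − 540.5625)² / 540.5625 = 0.0385
  axial-flowered constricted-pod: (197 − 180.1875)² / 180.1875 = 1.5687
  terminal-flowered inflated-pod: (177 − 180.1875)² / 180.1875 = 0.0564
  terminal-flowered constricted-pod: (51 − 60.0625)² / 60.0625 = 1.3674
χ² = 0.0385 + 1.5687 + 0.0564 + 1.3674 = 3.031

3.031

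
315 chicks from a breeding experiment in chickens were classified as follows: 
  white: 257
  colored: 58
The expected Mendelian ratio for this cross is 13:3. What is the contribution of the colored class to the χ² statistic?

0.019

Under the 13:3 hypothesis (Σ ratio = 16, N = 315):
  white: 315 × 13/16 = 255.9375
  colored: 315 × 3/16 = 59.0625
Contribution of colored: (58 − 59.0625)² / 59.0625 = 0.0191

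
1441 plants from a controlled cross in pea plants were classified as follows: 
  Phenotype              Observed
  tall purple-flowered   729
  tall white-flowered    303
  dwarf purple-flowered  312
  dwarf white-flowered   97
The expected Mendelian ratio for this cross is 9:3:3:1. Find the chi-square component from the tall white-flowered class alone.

Expected counts for N = 1441 under a 9:3:3:1 ratio (total parts = 16):
  tall purple-flowered: 1441 × 9/16 = 810.5625
  tall white-flowered: 1441 × 3/16 = 270.1875
  dwarf purple-flowered: 1441 × 3/16 = 270.1875
  dwarf white-flowered: 1441 × 1/16 = 90.0625
Contribution of tall white-flowered: (303 − 270.1875)² / 270.1875 = 3.9849

3.985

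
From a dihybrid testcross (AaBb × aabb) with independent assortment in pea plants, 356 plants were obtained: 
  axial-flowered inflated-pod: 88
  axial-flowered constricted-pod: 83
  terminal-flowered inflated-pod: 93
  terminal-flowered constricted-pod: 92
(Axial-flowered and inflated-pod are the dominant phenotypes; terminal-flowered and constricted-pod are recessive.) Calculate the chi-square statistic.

0.697

A dihybrid testcross with independent assortment gives a 1:1:1:1 ratio.
Under the 1:1:1:1 hypothesis (Σ ratio = 4, N = 356):
  axial-flowered inflated-pod: 356 × 1/4 = 89
  axial-flowered constricted-pod: 356 × 1/4 = 89
  terminal-flowered inflated-pod: 356 × 1/4 = 89
  terminal-flowered constricted-pod: 356 × 1/4 = 89
χ² = Σ (O − E)² / E
  axial-flowered inflated-pod: (88 − 89)² / 89 = 0.0112
  axial-flowered constricted-pod: (83 − 89)² / 89 = 0.4045
  terminal-flowered inflated-pod: (93 − 89)² / 89 = 0.1798
  terminal-flowered constricted-pod: (92 − 89)² / 89 = 0.1011
χ² = 0.0112 + 0.4045 + 0.1798 + 0.1011 = 0.6966 ≈ 0.697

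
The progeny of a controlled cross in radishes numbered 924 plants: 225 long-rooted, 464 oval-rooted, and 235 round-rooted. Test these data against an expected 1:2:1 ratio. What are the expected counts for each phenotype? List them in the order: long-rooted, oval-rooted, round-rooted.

231, 462, 231

Total ratio parts = 4. Expected numbers out of 924:
  long-rooted: 924 × 1/4 = 231
  oval-rooted: 924 × 2/4 = 462
  round-rooted: 924 × 1/4 = 231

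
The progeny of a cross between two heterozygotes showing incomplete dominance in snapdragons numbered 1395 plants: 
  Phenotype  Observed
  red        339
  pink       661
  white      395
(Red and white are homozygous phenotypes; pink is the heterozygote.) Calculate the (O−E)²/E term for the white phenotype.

6.134

With incomplete dominance, a heterozygote × heterozygote cross gives a 1:2:1 phenotypic ratio.
The 1:2:1 ratio has 4 parts, so with N = 1395 the expected counts are:
  red: 1395 × 1/4 = 348.75
  pink: 1395 × 2/4 = 697.5
  white: 1395 × 1/4 = 348.75
Contribution of white: (395 − 348.75)² / 348.75 = 6.1335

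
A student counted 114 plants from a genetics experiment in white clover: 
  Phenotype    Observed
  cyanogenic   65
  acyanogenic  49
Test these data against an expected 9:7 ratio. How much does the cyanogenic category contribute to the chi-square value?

The 9:7 ratio has 16 parts, so with N = 114 the expected counts are:
  cyanogenic: 114 × 9/16 = 64.125
  acyanogenic: 114 × 7/16 = 49.875
Contribution of cyanogenic: (65 − 64.125)² / 64.125 = 0.0119

0.012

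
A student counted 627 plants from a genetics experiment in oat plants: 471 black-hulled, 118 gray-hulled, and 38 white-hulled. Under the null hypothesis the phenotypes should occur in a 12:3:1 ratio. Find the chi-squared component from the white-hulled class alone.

Expected counts for N = 627 under a 12:3:1 ratio (total parts = 16):
  black-hulled: 627 × 12/16 = 470.25
  gray-hulled: 627 × 3/16 = 117.5625
  white-hulled: 627 × 1/16 = 39.1875
Contribution of white-hulled: (38 − 39.1875)² / 39.1875 = 0.0360

0.036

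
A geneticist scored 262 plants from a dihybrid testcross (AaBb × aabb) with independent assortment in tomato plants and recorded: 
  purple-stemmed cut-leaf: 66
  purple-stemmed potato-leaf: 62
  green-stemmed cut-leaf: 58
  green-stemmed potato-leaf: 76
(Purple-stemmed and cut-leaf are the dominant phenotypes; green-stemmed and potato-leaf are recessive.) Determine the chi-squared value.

A dihybrid testcross with independent assortment gives a 1:1:1:1 ratio.
Total ratio parts = 4. Expected numbers out of 262:
  purple-stemmed cut-leaf: 262 × 1/4 = 65.5
  purple-stemmed potato-leaf: 262 × 1/4 = 65.5
  green-stemmed cut-leaf: 262 × 1/4 = 65.5
  green-stemmed potato-leaf: 262 × 1/4 = 65.5
χ² = Σ (O − E)² / E
  purple-stemmed cut-leaf: (66 − 65.5)² / 65.5 = 0.0038
  purple-stemmed potato-leaf: (62 − 65.5)² / 65.5 = 0.1870
  green-stemmed cut-leaf: (58 − 65.5)² / 65.5 = 0.8588
  green-stemmed potato-leaf: (76 − 65.5)² / 65.5 = 1.6832
χ² = 0.0038 + 0.1870 + 0.8588 + 1.6832 = 2.7328 ≈ 2.733

2.733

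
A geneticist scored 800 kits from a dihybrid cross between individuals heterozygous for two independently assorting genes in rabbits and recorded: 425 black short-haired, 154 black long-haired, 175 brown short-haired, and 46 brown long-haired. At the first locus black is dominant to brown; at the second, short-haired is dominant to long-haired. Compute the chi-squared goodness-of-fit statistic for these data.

A dihybrid F₂ with independent assortment and complete dominance at both loci gives a 9:3:3:1 phenotypic ratio.
Under the 9:3:3:1 hypothesis (Σ ratio = 16, N = 800):
  black short-haired: 800 × 9/16 = 450
  black long-haired: 800 × 3/16 = 150
  brown short-haired: 800 × 3/16 = 150
  brown long-haired: 800 × 1/16 = 50
χ² = Σ (O − E)² / E
  black short-haired: (425 − 450)² / 450 = 1.3889
  black long-haired: (154 − 150)² / 150 = 0.1067
  brown short-haired: (175 − 150)² / 150 = 4.1667
  brown long-haired: (46 − 50)² / 50 = 0.3200
χ² = 1.3889 + 0.1067 + 4.1667 + 0.3200 = 5.9823 ≈ 5.982

5.982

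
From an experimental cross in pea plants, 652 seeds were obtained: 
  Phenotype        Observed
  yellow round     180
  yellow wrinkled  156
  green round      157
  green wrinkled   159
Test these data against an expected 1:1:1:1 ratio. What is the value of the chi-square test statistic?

2.393

Total ratio parts = 4. Expected numbers out of 652:
  yellow round: 652 × 1/4 = 163
  yellow wrinkled: 652 × 1/4 = 163
  green round: 652 × 1/4 = 163
  green wrinkled: 652 × 1/4 = 163
χ² = Σ (O − E)² / E
  yellow round: (180 − 163)² / 163 = 1.7730
  yellow wrinkled: (156 − 163)² / 163 = 0.3006
  green round: (157 − 163)² / 163 = 0.2209
  green wrinkled: (159 − 163)² / 163 = 0.0982
χ² = 1.7730 + 0.3006 + 0.2209 + 0.0982 = 2.3927 ≈ 2.393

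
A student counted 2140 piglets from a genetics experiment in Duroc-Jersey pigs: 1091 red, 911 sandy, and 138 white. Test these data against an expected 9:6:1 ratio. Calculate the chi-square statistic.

25.365

Total ratio parts = 16. Expected numbers out of 2140:
  red: 2140 × 9/16 = 1203.75
  sandy: 2140 × 6/16 = 802.5
  white: 2140 × 1/16 = 133.75
χ² = Σ (O − E)² / E
  red: (1091 − 1203.75)² / 1203.75 = 10.5608
  sandy: (911 − 802.5)² / 802.5 = 14.6695
  white: (138 − 133.75)² / 133.75 = 0.1350
χ² = 10.5608 + 14.6695 + 0.1350 = 25.3653 ≈ 25.365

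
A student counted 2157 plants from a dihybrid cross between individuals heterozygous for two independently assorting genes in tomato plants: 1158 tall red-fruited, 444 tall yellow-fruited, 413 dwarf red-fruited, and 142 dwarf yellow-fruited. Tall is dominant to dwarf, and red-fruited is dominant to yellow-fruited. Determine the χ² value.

A dihybrid F₂ with independent assortment and complete dominance at both loci gives a 9:3:3:1 phenotypic ratio.
Total ratio parts = 16. Expected numbers out of 2157:
  tall red-fruited: 2157 × 9/16 = 1213.3125
  tall yellow-fruited: 2157 × 3/16 = 404.4375
  dwarf red-fruited: 2157 × 3/16 = 404.4375
  dwarf yellow-fruited: 2157 × 1/16 = 134.8125
χ² = Σ (O − E)² / E
  tall red-fruited: (1158 − 1213.3125)² / 1213.3125 = 2.5216
  tall yellow-fruited: (444 − 404.4375)² / 404.4375 = 3.8700
  dwarf red-fruited: (413 − 404.4375)² / 404.4375 = 0.1813
  dwarf yellow-fruited: (142 − 134.8125)² / 134.8125 = 0.3832
χ² = 2.5216 + 3.8700 + 0.1813 + 0.3832 = 6.9561 ≈ 6.956

6.956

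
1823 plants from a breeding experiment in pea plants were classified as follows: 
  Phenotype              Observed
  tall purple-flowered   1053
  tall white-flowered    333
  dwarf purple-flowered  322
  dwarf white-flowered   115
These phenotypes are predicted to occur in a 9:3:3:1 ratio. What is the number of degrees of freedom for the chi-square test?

A goodness-of-fit test with 4 phenotype classes has df = 4 − 1 = 3.

3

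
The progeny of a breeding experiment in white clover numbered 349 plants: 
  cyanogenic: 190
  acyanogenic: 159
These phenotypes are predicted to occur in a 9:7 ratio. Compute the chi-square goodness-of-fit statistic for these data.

Total ratio parts = 16. Expected numbers out of 349:
  cyanogenic: 349 × 9/16 = 196.3125
  acyanogenic: 349 × 7/16 = 152.6875
χ² = Σ (O − E)² / E
  cyanogenic: (190 − 196.3125)² / 196.3125 = 0.2030
  acyanogenic: (159 − 152.6875)² / 152.6875 = 0.2610
χ² = 0.2030 + 0.2610 = 0.464

0.464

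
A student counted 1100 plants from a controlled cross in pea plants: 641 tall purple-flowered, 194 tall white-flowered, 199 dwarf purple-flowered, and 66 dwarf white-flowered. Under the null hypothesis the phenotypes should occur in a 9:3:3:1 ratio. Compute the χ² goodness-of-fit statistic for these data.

The 9:3:3:1 ratio has 16 parts, so with N = 1100 the expected counts are:
  tall purple-flowered: 1100 × 9/16 = 618.75
  tall white-flowered: 1100 × 3/16 = 206.25
  dwarf purple-flowered: 1100 × 3/16 = 206.25
  dwarf white-flowered: 1100 × 1/16 = 68.75
χ² = Σ (O − E)² / E
  tall purple-flowered: (641 − 618.75)² / 618.75 = 0.8001
  tall white-flowered: (194 − 206.25)² / 206.25 = 0.7276
  dwarf purple-flowered: (199 − 206.25)² / 206.25 = 0.2548
  dwarf white-flowered: (66 − 68.75)² / 68.75 = 0.1100
χ² = 0.8001 + 0.7276 + 0.2548 + 0.1100 = 1.8925 ≈ 1.893

1.893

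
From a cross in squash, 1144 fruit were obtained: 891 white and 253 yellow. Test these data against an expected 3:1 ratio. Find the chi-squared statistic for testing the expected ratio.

Expected counts for N = 1144 under a 3:1 ratio (total parts = 4):
  white: 1144 × 3/4 = 858
  yellow: 1144 × 1/4 = 286
χ² = Σ (O − E)² / E
  white: (891 − 858)² / 858 = 1.2692
  yellow: (253 − 286)² / 286 = 3.8077
χ² = 1.2692 + 3.8077 = 5.0769 ≈ 5.077

5.077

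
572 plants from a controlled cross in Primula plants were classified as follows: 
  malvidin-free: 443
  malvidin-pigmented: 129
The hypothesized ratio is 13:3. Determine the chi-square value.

Expected counts for N = 572 under a 13:3 ratio (total parts = 16):
  malvidin-free: 572 × 13/16 = 464.75
  malvidin-pigmented: 572 × 3/16 = 107.25
χ² = Σ (O − E)² / E
  malvidin-free: (443 − 464.75)² / 464.75 = 1.0179
  malvidin-pigmented: (129 − 107.25)² / 107.25 = 4.4108
χ² = 1.0179 + 4.4108 = 5.4287 ≈ 5.429

5.429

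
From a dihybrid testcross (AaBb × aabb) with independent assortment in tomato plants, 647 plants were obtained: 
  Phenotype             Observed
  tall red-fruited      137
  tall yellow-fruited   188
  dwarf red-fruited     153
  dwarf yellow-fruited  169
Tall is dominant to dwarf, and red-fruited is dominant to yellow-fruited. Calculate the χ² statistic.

A dihybrid testcross with independent assortment gives a 1:1:1:1 ratio.
Expected counts for N = 647 under a 1:1:1:1 ratio (total parts = 4):
  tall red-fruited: 647 × 1/4 = 161.75
  tall yellow-fruited: 647 × 1/4 = 161.75
  dwarf red-fruited: 647 × 1/4 = 161.75
  dwarf yellow-fruited: 647 × 1/4 = 161.75
χ² = Σ (O − E)² / E
  tall red-fruited: (137 − 161.75)² / 161.75 = 3.7871
  tall yellow-fruited: (188 − 161.75)² / 161.75 = 4.2600
  dwarf red-fruited: (153 − 161.75)² / 161.75 = 0.4733
  dwarf yellow-fruited: (169 − 161.75)² / 161.75 = 0.3250
χ² = 3.7871 + 4.2600 + 0.4733 + 0.3250 = 8.8454 ≈ 8.845

8.845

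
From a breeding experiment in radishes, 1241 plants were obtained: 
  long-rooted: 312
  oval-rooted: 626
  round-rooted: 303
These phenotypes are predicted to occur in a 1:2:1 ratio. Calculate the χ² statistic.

0.228

Under the 1:2:1 hypothesis (Σ ratio = 4, N = 1241):
  long-rooted: 1241 × 1/4 = 310.25
  oval-rooted: 1241 × 2/4 = 620.5
  round-rooted: 1241 × 1/4 = 310.25
χ² = Σ (O − E)² / E
  long-rooted: (312 − 310.25)² / 310.25 = 0.0099
  oval-rooted: (626 − 620.5)² / 620.5 = 0.0488
  round-rooted: (303 − 310.25)² / 310.25 = 0.1694
χ² = 0.0099 + 0.0488 + 0.1694 = 0.2281 ≈ 0.228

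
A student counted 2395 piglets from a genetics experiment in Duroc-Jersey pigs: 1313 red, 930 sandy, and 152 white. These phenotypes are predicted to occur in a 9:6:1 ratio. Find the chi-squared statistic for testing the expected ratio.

2.035

Expected counts for N = 2395 under a 9:6:1 ratio (total parts = 16):
  red: 2395 × 9/16 = 1347.1875
  sandy: 2395 × 6/16 = 898.125
  white: 2395 × 1/16 = 149.6875
χ² = Σ (O − E)² / E
  red: (1313 − 1347.1875)² / 1347.1875 = 0.8676
  sandy: (930 − 898.125)² / 898.125 = 1.1313
  white: (152 − 149.6875)² / 149.6875 = 0.0357
χ² = 0.8676 + 1.1313 + 0.0357 = 2.0346 ≈ 2.035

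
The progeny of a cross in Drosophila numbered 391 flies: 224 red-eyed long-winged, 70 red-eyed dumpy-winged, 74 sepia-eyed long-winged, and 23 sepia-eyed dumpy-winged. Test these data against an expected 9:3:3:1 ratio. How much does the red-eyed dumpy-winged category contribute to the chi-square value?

Total ratio parts = 16. Expected numbers out of 391:
  red-eyed long-winged: 391 × 9/16 = 219.9375
  red-eyed dumpy-winged: 391 × 3/16 = 73.3125
  sepia-eyed long-winged: 391 × 3/16 = 73.3125
  sepia-eyed dumpy-winged: 391 × 1/16 = 24.4375
Contribution of red-eyed dumpy-winged: (70 − 73.3125)² / 73.3125 = 0.1497

0.150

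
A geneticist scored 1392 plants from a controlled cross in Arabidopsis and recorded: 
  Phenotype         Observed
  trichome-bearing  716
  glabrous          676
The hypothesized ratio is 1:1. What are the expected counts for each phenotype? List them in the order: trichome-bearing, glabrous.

Under the 1:1 hypothesis (Σ ratio = 2, N = 1392):
  trichome-bearing: 1392 × 1/2 = 696
  glabrous: 1392 × 1/2 = 696

696, 696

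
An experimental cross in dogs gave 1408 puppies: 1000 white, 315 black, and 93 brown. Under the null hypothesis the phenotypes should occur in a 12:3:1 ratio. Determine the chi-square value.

13.106

Total ratio parts = 16. Expected numbers out of 1408:
  white: 1408 × 12/16 = 1056
  black: 1408 × 3/16 = 264
  brown: 1408 × 1/16 = 88
χ² = Σ (O − E)² / E
  white: (1000 − 1056)² / 1056 = 2.9697
  black: (315 − 264)² / 264 = 9.8523
  brown: (93 − 88)² / 88 = 0.2841
χ² = 2.9697 + 9.8523 + 0.2841 = 13.1061 ≈ 13.106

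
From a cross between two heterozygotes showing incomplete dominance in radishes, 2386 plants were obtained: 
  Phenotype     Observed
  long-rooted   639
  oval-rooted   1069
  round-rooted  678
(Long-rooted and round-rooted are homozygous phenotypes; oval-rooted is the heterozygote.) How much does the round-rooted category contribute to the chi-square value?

With incomplete dominance, a heterozygote × heterozygote cross gives a 1:2:1 phenotypic ratio.
Expected counts for N = 2386 under a 1:2:1 ratio (total parts = 4):
  long-rooted: 2386 × 1/4 = 596.5
  oval-rooted: 2386 × 2/4 = 1193
  round-rooted: 2386 × 1/4 = 596.5
Contribution of round-rooted: (678 − 596.5)² / 596.5 = 11.1354

11.135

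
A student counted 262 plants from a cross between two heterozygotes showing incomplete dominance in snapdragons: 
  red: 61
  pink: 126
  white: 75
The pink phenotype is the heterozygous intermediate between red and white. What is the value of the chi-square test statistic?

1.878

With incomplete dominance, a heterozygote × heterozygote cross gives a 1:2:1 phenotypic ratio.
Total ratio parts = 4. Expected numbers out of 262:
  red: 262 × 1/4 = 65.5
  pink: 262 × 2/4 = 131
  white: 262 × 1/4 = 65.5
χ² = Σ (O − E)² / E
  red: (61 − 65.5)² / 65.5 = 0.3092
  pink: (126 − 131)² / 131 = 0.1908
  white: (75 − 65.5)² / 65.5 = 1.3779
χ² = 0.3092 + 0.1908 + 1.3779 = 1.8779 ≈ 1.878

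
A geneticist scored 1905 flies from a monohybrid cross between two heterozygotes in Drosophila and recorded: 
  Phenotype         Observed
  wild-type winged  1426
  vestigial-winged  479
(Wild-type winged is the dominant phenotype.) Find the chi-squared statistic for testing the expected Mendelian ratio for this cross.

0.021

For a monohybrid cross between heterozygotes with complete dominance, the expected phenotypic ratio is 3:1.
Under the 3:1 hypothesis (Σ ratio = 4, N = 1905):
  wild-type winged: 1905 × 3/4 = 1428.75
  vestigial-winged: 1905 × 1/4 = 476.25
χ² = Σ (O − E)² / E
  wild-type winged: (1426 − 1428.75)² / 1428.75 = 0.0053
  vestigial-winged: (479 − 476.25)² / 476.25 = 0.0159
χ² = 0.0053 + 0.0159 = 0.0212 ≈ 0.021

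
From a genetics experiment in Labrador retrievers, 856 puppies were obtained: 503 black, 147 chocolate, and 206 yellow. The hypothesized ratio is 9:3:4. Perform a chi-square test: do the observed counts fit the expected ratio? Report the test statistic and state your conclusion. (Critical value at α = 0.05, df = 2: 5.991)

Under the 9:3:4 hypothesis (Σ ratio = 16, N = 856):
  black: 856 × 9/16 = 481.5
  chocolate: 856 × 3/16 = 160.5
  yellow: 856 × 4/16 = 214
χ² = Σ (O − E)² / E
  black: (503 − 481.5)² / 481.5 = 0.9600
  chocolate: (147 − 160.5)² / 160.5 = 1.1355
  yellow: (206 − 214)² / 214 = 0.2991
χ² = 0.9600 + 1.1355 + 0.2991 = 2.3946 ≈ 2.395
Degrees of freedom = 3 − 1 = 2; critical value at α = 0.05 is 5.991.
Since 2.395 < 5.991, we fail to reject the null hypothesis — the data are consistent with the 9:3:4 ratio.

2.395; consistent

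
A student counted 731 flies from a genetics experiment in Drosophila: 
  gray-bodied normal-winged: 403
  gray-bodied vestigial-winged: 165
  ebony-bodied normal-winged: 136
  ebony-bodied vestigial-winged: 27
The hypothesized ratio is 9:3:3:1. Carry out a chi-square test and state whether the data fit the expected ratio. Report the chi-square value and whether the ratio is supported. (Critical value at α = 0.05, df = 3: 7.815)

13.509; not consistent

The 9:3:3:1 ratio has 16 parts, so with N = 731 the expected counts are:
  gray-bodied normal-winged: 731 × 9/16 = 411.1875
  gray-bodied vestigial-winged: 731 × 3/16 = 137.0625
  ebony-bodied normal-winged: 731 × 3/16 = 137.0625
  ebony-bodied vestigial-winged: 731 × 1/16 = 45.6875
χ² = Σ (O − E)² / E
  gray-bodied normal-winged: (403 − 411.1875)² / 411.1875 = 0.1630
  gray-bodied vestigial-winged: (165 − 137.0625)² / 137.0625 = 5.6945
  ebony-bodied normal-winged: (136 − 137.0625)² / 137.0625 = 0.0082
  ebony-bodied vestigial-winged: (27 − 45.6875)² / 45.6875 = 7.6437
χ² = 0.1630 + 5.6945 + 0.0082 + 7.6437 = 13.5094 ≈ 13.509
Degrees of freedom = 4 − 1 = 3; critical value at α = 0.05 is 7.815.
Since 13.509 > 7.815, we reject the null hypothesis — the data do not fit the 9:3:3:1 ratio.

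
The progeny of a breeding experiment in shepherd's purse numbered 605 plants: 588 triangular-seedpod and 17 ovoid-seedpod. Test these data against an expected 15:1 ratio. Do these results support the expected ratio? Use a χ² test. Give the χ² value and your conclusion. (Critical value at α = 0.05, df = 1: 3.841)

Under the 15:1 hypothesis (Σ ratio = 16, N = 605):
  triangular-seedpod: 605 × 15/16 = 567.1875
  ovoid-seedpod: 605 × 1/16 = 37.8125
χ² = Σ (O − E)² / E
  triangular-seedpod: (588 − 567.1875)² / 567.1875 = 0.7637
  ovoid-seedpod: (17 − 37.8125)² / 37.8125 = 11.4555
χ² = 0.7637 + 11.4555 = 12.2192 ≈ 12.219
Degrees of freedom = 2 − 1 = 1; critical value at α = 0.05 is 3.841.
Since 12.219 > 3.841, we reject the null hypothesis — the data do not fit the 15:1 ratio.

12.219; not consistent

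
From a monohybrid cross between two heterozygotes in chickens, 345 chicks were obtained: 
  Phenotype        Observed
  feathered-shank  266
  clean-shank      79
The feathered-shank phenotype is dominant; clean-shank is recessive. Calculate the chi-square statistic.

0.813

For a monohybrid cross between heterozygotes with complete dominance, the expected phenotypic ratio is 3:1.
The 3:1 ratio has 4 parts, so with N = 345 the expected counts are:
  feathered-shank: 345 × 3/4 = 258.75
  clean-shank: 345 × 1/4 = 86.25
χ² = Σ (O − E)² / E
  feathered-shank: (266 − 258.75)² / 258.75 = 0.2031
  clean-shank: (79 − 86.25)² / 86.25 = 0.6094
χ² = 0.2031 + 0.6094 = 0.8125 ≈ 0.813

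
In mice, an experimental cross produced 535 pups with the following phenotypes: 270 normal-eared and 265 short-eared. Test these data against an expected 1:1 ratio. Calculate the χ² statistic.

0.047

Expected counts for N = 535 under a 1:1 ratio (total parts = 2):
  normal-eared: 535 × 1/2 = 267.5
  short-eared: 535 × 1/2 = 267.5
χ² = Σ (O − E)² / E
  normal-eared: (270 − 267.5)² / 267.5 = 0.0234
  short-eared: (265 − 267.5)² / 267.5 = 0.0234
χ² = 0.0234 + 0.0234 = 0.0468 ≈ 0.047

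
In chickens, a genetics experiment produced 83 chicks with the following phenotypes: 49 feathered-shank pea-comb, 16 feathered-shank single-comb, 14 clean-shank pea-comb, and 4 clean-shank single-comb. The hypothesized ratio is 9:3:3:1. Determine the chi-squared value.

0.556

Total ratio parts = 16. Expected numbers out of 83:
  feathered-shank pea-comb: 83 × 9/16 = 46.6875
  feathered-shank single-comb: 83 × 3/16 = 15.5625
  clean-shank pea-comb: 83 × 3/16 = 15.5625
  clean-shank single-comb: 83 × 1/16 = 5.1875
χ² = Σ (O − E)² / E
  feathered-shank pea-comb: (49 − 46.6875)² / 46.6875 = 0.1145
  feathered-shank single-comb: (16 − 15.5625)² / 15.5625 = 0.0123
  clean-shank pea-comb: (14 − 15.5625)² / 15.5625 = 0.1569
  clean-shank single-comb: (4 − 5.1875)² / 5.1875 = 0.2718
χ² = 0.1145 + 0.0123 + 0.1569 + 0.2718 = 0.5555 ≈ 0.556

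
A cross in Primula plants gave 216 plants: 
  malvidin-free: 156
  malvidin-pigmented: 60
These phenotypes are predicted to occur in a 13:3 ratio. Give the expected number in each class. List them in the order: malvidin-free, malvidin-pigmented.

175.5, 40.5

The 13:3 ratio has 16 parts, so with N = 216 the expected counts are:
  malvidin-free: 216 × 13/16 = 175.5
  malvidin-pigmented: 216 × 3/16 = 40.5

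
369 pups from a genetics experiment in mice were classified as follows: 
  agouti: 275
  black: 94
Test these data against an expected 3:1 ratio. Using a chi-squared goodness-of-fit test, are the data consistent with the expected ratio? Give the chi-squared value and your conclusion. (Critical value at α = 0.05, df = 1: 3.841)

Expected counts for N = 369 under a 3:1 ratio (total parts = 4):
  agouti: 369 × 3/4 = 276.75
  black: 369 × 1/4 = 92.25
χ² = Σ (O − E)² / E
  agouti: (275 − 276.75)² / 276.75 = 0.0111
  black: (94 − 92.25)² / 92.25 = 0.0332
χ² = 0.0111 + 0.0332 = 0.0443 ≈ 0.044
Degrees of freedom = 2 − 1 = 1; critical value at α = 0.05 is 3.841.
Since 0.044 < 3.841, we fail to reject the null hypothesis — the data are consistent with the 3:1 ratio.

0.044; consistent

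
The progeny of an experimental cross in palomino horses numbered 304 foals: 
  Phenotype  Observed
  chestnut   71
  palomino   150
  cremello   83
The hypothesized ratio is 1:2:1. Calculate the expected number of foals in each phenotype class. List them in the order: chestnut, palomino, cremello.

76, 152, 76

Total ratio parts = 4. Expected numbers out of 304:
  chestnut: 304 × 1/4 = 76
  palomino: 304 × 2/4 = 152
  cremello: 304 × 1/4 = 76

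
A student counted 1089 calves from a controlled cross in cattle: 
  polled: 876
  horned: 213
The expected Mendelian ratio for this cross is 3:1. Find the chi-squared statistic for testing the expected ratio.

17.193

Under the 3:1 hypothesis (Σ ratio = 4, N = 1089):
  polled: 1089 × 3/4 = 816.75
  horned: 1089 × 1/4 = 272.25
χ² = Σ (O − E)² / E
  polled: (876 − 816.75)² / 816.75 = 4.2982
  horned: (213 − 272.25)² / 272.25 = 12.8946
χ² = 4.2982 + 12.8946 = 17.1928 ≈ 17.193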